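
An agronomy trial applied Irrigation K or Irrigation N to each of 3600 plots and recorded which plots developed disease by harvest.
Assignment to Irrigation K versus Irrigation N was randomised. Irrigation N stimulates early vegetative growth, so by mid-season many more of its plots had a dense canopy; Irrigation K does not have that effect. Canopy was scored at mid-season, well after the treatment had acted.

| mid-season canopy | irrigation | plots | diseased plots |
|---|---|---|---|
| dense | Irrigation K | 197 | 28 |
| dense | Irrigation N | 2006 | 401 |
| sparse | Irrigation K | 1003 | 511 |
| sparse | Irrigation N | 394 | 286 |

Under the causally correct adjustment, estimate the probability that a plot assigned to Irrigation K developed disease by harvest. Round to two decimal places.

Irrigation K is lower inside every mid-season canopy stratum but Irrigation N is lower in aggregate. Whether to stratify depends on how mid-season canopy relates to the irrigation.
Stratifying would compare irrigations among plots the irrigations themselves sorted into mid-season canopy groups — a form of selection on an intermediate. The unconditioned pooled rates give the total causal effect.
So P(outcome | do(Irrigation K)) is just the pooled rate for Irrigation K: 539/1200 = 0.449.

0.45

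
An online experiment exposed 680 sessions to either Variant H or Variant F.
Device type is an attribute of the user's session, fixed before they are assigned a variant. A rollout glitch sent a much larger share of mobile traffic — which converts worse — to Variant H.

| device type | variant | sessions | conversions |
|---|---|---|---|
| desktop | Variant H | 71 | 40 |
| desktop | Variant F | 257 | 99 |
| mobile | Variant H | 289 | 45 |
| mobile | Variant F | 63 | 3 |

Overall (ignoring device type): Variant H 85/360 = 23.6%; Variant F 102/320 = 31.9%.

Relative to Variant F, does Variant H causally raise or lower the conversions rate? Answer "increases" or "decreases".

Here device type is a common cause — it drives both which variant a case falls under and the outcome. The crude comparison mixes populations; the stratum-specific rates are the causally relevant ones.
Within each level — desktop: 56.3% vs 38.5%; mobile: 15.6% vs 4.8% — Variant H is higher every time.

increases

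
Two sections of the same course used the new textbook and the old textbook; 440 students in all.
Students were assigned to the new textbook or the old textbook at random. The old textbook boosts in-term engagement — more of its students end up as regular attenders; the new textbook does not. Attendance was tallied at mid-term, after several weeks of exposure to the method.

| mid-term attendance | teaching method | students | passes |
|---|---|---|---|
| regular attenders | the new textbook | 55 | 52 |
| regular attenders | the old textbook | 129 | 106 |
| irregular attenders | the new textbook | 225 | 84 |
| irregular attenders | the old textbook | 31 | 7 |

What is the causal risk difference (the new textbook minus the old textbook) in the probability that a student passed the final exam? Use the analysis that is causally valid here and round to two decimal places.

The stratified and pooled comparisons disagree (the new textbook wins within each mid-term attendance; the old textbook wins overall), so the answer turns on the causal role of mid-term attendance.
Mid-term attendance is recorded after the teaching method and is itself shifted by it — it sits on the causal path from teaching method to outcome. Conditioning on a mediator would strip out part of the effect we want; the pooled comparison gives the total causal effect.
The causal difference is the pooled difference: 0.486 − 0.706 = -0.221.

-0.22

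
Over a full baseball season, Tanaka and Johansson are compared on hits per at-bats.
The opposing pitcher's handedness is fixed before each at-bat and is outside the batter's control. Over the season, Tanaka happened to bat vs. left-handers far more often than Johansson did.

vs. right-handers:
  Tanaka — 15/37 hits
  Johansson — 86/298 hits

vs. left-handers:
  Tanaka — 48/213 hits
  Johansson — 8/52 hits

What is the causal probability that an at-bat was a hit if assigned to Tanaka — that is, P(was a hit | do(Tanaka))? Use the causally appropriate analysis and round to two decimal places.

Within every pitcher handedness level Tanaka has the higher rate, yet pooled Johansson does — Simpson's reversal.
Pitcher handedness is set before the player has any effect — it is not caused by the player — and it independently drives the outcome. That makes it a confounder, so the causal comparison is within pitcher handedness levels.
Standardising Tanaka to the population pitcher handedness mix: 0.558·15/37 + 0.442·48/213 = 0.326.

0.33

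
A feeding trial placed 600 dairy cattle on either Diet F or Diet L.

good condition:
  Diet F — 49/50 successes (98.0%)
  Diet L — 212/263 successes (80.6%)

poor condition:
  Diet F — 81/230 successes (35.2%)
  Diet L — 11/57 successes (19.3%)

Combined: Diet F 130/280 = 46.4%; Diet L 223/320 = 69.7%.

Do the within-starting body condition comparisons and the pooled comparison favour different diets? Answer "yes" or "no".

Within each starting body condition level (good condition 98.0% vs 80.6%; poor condition 35.2% vs 19.3%), Diet F has the higher rate every time. Pooled: 46.4% vs 69.7% — Diet L has the higher rate overall. The two comparisons disagree.

yes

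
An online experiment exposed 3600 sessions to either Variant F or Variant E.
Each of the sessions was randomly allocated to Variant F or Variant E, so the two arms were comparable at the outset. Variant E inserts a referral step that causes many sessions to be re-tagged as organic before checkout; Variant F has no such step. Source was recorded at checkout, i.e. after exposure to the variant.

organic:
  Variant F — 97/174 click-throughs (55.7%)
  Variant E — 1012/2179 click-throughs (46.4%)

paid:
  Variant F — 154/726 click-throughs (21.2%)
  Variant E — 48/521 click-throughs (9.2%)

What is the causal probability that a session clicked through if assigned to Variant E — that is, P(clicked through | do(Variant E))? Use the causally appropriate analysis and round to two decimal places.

0.39

Variant F is higher inside every traffic source stratum but Variant E is higher in aggregate. Whether to stratify depends on how traffic source relates to the variant.
Traffic source is recorded after the variant and is itself shifted by it — it sits on the causal path from variant to outcome. Conditioning on a mediator would strip out part of the effect we want; the pooled comparison gives the total causal effect.
So P(outcome | do(Variant E)) is just the pooled rate for Variant E: 1060/2700 = 0.393.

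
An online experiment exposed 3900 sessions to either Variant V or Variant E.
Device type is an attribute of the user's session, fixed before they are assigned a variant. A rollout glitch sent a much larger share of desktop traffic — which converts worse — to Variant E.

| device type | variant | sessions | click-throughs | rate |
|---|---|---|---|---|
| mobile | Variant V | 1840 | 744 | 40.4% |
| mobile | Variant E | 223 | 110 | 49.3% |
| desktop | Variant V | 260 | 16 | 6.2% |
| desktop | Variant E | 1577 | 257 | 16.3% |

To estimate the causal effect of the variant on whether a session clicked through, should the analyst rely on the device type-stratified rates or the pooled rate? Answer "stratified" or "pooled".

stratified

The stratified and pooled comparisons disagree (Variant E wins within each device type; Variant V wins overall), so the answer turns on the causal role of device type.
The imbalance in device type arose from how sessions were allocated, not from anything the variant did; and device type independently affects the outcome. The pooled gap is confounded — condition on device type.
Within each level — mobile: 40.4% vs 49.3%; desktop: 6.2% vs 16.3% — Variant E is higher every time.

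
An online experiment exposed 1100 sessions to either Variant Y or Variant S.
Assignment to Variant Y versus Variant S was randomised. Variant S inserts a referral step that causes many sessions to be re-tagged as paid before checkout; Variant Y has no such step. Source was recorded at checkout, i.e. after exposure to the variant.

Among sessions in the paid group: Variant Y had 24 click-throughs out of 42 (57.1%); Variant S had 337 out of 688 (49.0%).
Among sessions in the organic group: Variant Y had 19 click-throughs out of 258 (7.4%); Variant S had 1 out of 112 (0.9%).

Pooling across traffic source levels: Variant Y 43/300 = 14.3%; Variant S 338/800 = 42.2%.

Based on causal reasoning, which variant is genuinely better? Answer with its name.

Variant S

The traffic source-specific comparison favours Variant Y throughout, but the pooled figures favour Variant S. The question is whether to condition on traffic source.
Because the variant influences traffic source, traffic source is a post-treatment mediator, not a confounder. Stratifying on it would bias the estimate; the causal effect is the crude pooled difference.
Pooled: Variant Y 14.3% vs Variant S 42.2%; Variant S is higher overall.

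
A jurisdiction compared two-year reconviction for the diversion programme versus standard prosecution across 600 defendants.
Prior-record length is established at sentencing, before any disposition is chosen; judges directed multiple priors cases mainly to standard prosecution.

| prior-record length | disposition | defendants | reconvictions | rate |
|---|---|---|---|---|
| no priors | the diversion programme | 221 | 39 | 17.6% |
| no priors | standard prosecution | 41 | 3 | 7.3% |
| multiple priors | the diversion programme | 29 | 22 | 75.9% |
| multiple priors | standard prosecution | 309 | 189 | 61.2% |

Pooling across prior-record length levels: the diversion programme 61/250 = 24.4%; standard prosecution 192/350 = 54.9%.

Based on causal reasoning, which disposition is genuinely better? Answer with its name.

Since prior-record length is a pre-existing factor (not a product of the disposition) and it affects the outcome on its own, it is a confounder. The stratified rates, not the pooled rate, identify the causal effect.
Within each level — no priors: 17.6% vs 7.3%; multiple priors: 75.9% vs 61.2% — standard prosecution is lower every time.

standard prosecution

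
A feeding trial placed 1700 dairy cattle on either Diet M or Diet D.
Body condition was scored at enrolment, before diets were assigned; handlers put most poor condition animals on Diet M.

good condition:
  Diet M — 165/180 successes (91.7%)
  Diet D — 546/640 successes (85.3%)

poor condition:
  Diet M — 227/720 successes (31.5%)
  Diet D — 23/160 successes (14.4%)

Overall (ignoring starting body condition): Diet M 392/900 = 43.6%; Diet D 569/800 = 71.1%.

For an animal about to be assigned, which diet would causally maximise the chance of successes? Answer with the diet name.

The starting body condition-specific comparison favours Diet M throughout, but the pooled figures favour Diet D. The question is whether to condition on starting body condition.
Starting body condition differs across diets for reasons unrelated to any effect of the diet itself, and it separately predicts the outcome — a classic confounder. We must compare within starting body condition levels.
Within each level — good condition: 91.7% vs 85.3%; poor condition: 31.5% vs 14.4% — Diet M is higher every time.

Diet M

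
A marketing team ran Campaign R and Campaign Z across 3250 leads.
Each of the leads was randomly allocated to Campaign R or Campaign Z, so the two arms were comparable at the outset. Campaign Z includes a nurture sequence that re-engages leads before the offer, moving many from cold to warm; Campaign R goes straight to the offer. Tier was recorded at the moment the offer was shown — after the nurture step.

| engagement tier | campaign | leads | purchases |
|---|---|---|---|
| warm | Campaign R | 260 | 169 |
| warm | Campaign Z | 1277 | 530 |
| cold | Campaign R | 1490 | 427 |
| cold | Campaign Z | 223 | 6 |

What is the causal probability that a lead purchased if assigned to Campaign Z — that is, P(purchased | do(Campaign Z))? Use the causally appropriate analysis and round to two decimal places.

Engagement tier is downstream of the campaign. One should not condition on a consequence of treatment, so the overall rates are the right comparison.
So P(outcome | do(Campaign Z)) is just the pooled rate for Campaign Z: 536/1500 = 0.357.

0.36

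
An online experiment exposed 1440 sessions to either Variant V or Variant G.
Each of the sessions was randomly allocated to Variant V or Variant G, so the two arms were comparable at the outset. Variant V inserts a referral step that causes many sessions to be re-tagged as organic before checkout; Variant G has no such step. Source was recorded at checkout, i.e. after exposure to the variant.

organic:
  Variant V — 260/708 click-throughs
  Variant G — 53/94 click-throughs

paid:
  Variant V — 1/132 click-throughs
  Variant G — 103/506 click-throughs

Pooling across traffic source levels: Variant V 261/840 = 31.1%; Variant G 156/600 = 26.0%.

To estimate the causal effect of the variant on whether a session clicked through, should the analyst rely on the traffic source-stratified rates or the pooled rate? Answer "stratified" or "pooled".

pooled

The traffic source-specific comparison favours Variant G throughout, but the pooled figures favour Variant V. The question is whether to condition on traffic source.
Traffic source is recorded after the variant and is itself shifted by it — it sits on the causal path from variant to outcome. Conditioning on a mediator would strip out part of the effect we want; the pooled comparison gives the total causal effect.
Pooled: Variant V 31.1% vs Variant G 26.0%; Variant V is higher overall.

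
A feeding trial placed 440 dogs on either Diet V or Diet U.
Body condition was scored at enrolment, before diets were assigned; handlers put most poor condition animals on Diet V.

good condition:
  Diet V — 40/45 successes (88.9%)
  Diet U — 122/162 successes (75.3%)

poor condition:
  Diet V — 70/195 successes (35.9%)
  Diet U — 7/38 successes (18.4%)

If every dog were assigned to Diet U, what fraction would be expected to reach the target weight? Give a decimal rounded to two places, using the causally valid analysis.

0.45

The stratified and pooled comparisons disagree (Diet V wins within each starting body condition; Diet U wins overall), so the answer turns on the causal role of starting body condition.
Starting body condition differs across diets for reasons unrelated to any effect of the diet itself, and it separately predicts the outcome — a classic confounder. We must compare within starting body condition levels.
Standardising Diet U to the population starting body condition mix: 0.470·122/162 + 0.530·7/38 = 0.452.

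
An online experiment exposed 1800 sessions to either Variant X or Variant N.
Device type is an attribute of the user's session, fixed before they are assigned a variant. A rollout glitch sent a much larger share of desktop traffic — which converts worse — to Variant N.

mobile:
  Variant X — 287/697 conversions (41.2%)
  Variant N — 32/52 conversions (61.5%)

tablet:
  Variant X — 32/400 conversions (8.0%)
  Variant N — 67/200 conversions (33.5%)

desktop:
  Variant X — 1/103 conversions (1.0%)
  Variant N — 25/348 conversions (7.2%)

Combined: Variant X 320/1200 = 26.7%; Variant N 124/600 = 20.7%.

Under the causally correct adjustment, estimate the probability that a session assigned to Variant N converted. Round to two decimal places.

The imbalance in device type arose from how sessions were allocated, not from anything the variant did; and device type independently affects the outcome. The pooled gap is confounded — condition on device type.
Standardising Variant N to the population device type mix: 0.416·32/52 + 0.333·67/200 + 0.251·25/348 = 0.386.

0.39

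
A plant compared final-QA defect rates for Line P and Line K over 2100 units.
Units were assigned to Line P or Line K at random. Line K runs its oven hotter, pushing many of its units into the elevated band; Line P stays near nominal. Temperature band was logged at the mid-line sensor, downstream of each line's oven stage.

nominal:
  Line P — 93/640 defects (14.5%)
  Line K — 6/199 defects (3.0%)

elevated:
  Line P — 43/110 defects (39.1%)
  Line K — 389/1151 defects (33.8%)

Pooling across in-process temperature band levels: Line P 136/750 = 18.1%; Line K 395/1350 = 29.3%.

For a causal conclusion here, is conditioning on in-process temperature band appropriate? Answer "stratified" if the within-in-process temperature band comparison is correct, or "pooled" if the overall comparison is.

pooled

In-process temperature band here is a post-treatment variable shaped by the line; conditioning on it would introduce bias rather than remove it. The overall comparison is the causal one.
Pooled: Line P 18.1% vs Line K 29.3%; Line P is lower overall.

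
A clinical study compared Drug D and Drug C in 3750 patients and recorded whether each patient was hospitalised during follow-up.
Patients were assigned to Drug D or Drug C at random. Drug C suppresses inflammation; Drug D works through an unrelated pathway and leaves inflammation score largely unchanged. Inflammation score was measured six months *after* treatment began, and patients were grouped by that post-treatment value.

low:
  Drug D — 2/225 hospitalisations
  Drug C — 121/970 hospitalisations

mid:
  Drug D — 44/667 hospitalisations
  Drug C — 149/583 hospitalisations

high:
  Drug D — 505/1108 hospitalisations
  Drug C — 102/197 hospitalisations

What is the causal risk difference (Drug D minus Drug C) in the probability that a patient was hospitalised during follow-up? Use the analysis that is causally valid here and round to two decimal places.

The inflammation score-specific comparison favours Drug D throughout, but the pooled figures favour Drug C. The question is whether to condition on inflammation score.
Stratifying would compare drugs among patients the drugs themselves sorted into inflammation score groups — a form of selection on an intermediate. The unconditioned pooled rates give the total causal effect.
The causal difference is the pooled difference: 0.276 − 0.213 = +0.063.

+0.06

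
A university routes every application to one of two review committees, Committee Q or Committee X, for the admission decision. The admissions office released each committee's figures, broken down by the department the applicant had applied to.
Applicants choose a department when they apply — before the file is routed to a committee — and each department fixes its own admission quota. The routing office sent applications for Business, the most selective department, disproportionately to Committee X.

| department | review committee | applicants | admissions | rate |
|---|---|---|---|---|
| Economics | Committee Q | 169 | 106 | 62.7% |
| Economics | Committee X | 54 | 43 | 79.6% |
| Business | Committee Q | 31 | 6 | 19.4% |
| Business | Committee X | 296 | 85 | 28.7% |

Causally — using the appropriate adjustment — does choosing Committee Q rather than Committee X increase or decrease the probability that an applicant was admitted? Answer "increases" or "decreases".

The stratified and pooled comparisons disagree (Committee X wins within each department; Committee Q wins overall), so the answer turns on the causal role of department.
Department is set before the review committee has any effect — it is not caused by the review committee — and it independently drives the outcome. That makes it a confounder, so the causal comparison is within department levels.
Within each level — Economics: 62.7% vs 79.6%; Business: 19.4% vs 28.7% — Committee X is higher every time.

decreases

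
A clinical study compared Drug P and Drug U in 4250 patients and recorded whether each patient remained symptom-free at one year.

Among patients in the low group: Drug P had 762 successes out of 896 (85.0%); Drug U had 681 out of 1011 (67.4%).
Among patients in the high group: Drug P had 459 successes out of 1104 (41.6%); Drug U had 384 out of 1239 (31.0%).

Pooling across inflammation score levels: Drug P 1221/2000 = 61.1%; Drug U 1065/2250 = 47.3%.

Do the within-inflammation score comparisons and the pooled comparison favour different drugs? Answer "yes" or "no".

no

Within each inflammation score level (low 85.0% vs 67.4%; high 41.6% vs 31.0%), Drug P has the higher rate every time. Pooled: 61.1% vs 47.3% — Drug P has the higher rate overall. They agree.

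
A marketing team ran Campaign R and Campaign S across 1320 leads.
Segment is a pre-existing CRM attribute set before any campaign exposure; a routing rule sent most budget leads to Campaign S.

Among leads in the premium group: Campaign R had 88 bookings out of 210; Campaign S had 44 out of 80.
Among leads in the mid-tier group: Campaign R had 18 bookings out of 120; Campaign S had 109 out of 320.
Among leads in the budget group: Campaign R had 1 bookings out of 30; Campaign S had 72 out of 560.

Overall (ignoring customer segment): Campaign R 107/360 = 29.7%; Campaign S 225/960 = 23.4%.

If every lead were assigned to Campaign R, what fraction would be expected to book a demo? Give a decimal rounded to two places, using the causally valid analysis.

0.16

Since customer segment is a pre-existing factor (not a product of the campaign) and it affects the outcome on its own, it is a confounder. The stratified rates, not the pooled rate, identify the causal effect.
Standardising Campaign R to the population customer segment mix: 0.220·88/210 + 0.333·18/120 + 0.447·1/30 = 0.157.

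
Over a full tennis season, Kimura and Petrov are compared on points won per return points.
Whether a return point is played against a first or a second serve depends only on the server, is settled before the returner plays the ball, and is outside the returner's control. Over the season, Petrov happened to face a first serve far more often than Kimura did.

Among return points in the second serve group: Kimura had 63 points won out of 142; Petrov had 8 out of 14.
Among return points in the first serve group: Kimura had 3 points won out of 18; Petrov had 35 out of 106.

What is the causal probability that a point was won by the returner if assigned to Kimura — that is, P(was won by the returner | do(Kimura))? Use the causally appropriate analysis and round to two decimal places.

The stratified and pooled comparisons disagree (Petrov wins within each serve type; Kimura wins overall), so the answer turns on the causal role of serve type.
Serve type satisfies the back-door criterion: it is not a descendant of the player, and it blocks the spurious path from player to outcome. Adjusting for it (i.e., using the within-serve type rates) gives the causal effect.
Standardising Kimura to the population serve type mix: 0.557·63/142 + 0.443·3/18 = 0.321.

0.32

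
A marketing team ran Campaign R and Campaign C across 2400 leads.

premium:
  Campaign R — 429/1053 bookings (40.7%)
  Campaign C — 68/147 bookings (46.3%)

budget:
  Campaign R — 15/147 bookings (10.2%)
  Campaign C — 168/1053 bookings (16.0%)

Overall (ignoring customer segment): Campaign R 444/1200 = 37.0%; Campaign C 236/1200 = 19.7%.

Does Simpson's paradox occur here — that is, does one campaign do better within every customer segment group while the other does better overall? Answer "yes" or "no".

Within each customer segment level (premium 40.7% vs 46.3%; budget 10.2% vs 16.0%), Campaign C has the higher rate every time. Pooled: 37.0% vs 19.7% — Campaign R has the higher rate overall. The two comparisons disagree.

yes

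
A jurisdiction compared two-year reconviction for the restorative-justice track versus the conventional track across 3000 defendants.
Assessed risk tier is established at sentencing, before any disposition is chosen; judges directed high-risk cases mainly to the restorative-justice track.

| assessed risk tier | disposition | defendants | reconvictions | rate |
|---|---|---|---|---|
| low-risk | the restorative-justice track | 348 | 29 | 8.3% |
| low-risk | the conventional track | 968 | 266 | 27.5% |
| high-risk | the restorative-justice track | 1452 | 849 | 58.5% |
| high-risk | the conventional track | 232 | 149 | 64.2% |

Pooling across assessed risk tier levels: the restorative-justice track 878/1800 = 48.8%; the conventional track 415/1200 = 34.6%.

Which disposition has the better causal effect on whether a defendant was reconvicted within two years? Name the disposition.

the restorative-justice track

Assessed risk tier differs across dispositions for reasons unrelated to any effect of the disposition itself, and it separately predicts the outcome — a classic confounder. We must compare within assessed risk tier levels.
Within each level — low-risk: 8.3% vs 27.5%; high-risk: 58.5% vs 64.2% — the restorative-justice track is lower every time.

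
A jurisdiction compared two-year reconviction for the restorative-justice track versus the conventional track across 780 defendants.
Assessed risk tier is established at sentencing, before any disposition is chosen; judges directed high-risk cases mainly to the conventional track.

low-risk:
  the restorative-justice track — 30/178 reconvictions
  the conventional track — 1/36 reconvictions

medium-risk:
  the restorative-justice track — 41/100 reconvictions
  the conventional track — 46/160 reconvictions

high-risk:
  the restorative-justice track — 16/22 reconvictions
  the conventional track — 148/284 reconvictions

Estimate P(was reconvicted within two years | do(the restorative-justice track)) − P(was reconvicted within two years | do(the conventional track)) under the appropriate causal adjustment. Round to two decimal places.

+0.16

The stratified and pooled comparisons disagree (the conventional track wins within each assessed risk tier; the restorative-justice track wins overall), so the answer turns on the causal role of assessed risk tier.
Nothing the disposition does changes assessed risk tier; the imbalance is an allocation artefact. With assessed risk tier also predicting the outcome, the pooled figure is confounded, and the within-stratum comparison is the causal one.
Adjusting over the population distribution of assessed risk tier: 0.274·(0.169−0.028) + 0.333·(0.410−0.287) + 0.392·(0.727−0.521) = +0.160.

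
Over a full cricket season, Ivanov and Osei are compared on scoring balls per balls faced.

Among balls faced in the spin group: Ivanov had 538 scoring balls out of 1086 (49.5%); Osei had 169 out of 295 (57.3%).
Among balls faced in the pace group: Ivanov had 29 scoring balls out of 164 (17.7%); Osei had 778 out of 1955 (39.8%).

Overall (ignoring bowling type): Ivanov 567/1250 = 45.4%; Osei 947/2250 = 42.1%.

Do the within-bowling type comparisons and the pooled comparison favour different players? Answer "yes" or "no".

yes

Within each bowling type level (spin 49.5% vs 57.3%; pace 17.7% vs 39.8%), Osei has the higher rate every time. Pooled: 45.4% vs 42.1% — Ivanov has the higher rate overall. The two comparisons disagree.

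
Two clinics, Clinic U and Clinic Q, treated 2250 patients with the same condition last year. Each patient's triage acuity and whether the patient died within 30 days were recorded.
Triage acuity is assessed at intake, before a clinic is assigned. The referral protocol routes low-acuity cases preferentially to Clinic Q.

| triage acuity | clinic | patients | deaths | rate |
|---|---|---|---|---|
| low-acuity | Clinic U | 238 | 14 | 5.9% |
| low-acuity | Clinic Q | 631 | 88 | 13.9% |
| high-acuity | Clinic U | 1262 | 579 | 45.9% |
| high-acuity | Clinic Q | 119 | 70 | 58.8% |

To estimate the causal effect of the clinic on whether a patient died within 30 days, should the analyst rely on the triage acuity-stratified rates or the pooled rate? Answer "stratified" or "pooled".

Triage acuity satisfies the back-door criterion: it is not a descendant of the clinic, and it blocks the spurious path from clinic to outcome. Adjusting for it (i.e., using the within-triage acuity rates) gives the causal effect.
Within each level — low-acuity: 5.9% vs 13.9%; high-acuity: 45.9% vs 58.8% — Clinic U is lower every time.

stratified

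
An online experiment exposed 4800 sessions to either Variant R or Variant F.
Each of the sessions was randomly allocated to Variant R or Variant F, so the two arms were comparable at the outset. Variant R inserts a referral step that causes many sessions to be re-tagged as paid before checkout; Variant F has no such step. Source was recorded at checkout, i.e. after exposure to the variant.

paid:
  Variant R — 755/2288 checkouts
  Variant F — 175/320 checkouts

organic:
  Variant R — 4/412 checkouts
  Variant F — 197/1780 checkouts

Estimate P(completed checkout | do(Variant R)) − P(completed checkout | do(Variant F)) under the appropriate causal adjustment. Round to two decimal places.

Variant F is higher inside every traffic source stratum but Variant R is higher in aggregate. Whether to stratify depends on how traffic source relates to the variant.
The distribution of traffic source is itself part of what the variant does — it is an intermediate outcome. Holding it fixed would remove that part of the effect; the total effect is the pooled difference.
The causal difference is the pooled difference: 0.281 − 0.177 = +0.104.

+0.10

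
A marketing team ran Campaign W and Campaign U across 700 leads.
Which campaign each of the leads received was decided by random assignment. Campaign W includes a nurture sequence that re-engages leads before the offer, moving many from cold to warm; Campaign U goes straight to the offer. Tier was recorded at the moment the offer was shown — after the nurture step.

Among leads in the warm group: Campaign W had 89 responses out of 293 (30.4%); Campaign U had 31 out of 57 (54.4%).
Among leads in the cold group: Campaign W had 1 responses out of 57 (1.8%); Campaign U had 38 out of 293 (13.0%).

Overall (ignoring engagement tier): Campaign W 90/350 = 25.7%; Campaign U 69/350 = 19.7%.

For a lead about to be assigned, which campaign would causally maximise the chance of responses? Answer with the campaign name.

Engagement tier here is a post-treatment variable shaped by the campaign; conditioning on it would introduce bias rather than remove it. The overall comparison is the causal one.
Pooled: Campaign W 25.7% vs Campaign U 19.7%; Campaign W is higher overall.

Campaign W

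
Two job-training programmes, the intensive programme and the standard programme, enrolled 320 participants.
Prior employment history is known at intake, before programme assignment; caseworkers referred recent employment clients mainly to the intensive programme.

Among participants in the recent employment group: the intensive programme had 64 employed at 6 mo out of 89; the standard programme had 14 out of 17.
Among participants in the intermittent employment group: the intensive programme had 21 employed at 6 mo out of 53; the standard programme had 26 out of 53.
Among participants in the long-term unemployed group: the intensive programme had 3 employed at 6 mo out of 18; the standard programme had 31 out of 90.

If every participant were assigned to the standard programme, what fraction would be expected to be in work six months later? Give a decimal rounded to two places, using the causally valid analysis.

the standard programme is higher inside every prior employment history stratum but the intensive programme is higher in aggregate. Whether to stratify depends on how prior employment history relates to the programme.
Since prior employment history is a pre-existing factor (not a product of the programme) and it affects the outcome on its own, it is a confounder. The stratified rates, not the pooled rate, identify the causal effect.
Standardising the standard programme to the population prior employment history mix: 0.331·14/17 + 0.331·26/53 + 0.338·31/90 = 0.552.

0.55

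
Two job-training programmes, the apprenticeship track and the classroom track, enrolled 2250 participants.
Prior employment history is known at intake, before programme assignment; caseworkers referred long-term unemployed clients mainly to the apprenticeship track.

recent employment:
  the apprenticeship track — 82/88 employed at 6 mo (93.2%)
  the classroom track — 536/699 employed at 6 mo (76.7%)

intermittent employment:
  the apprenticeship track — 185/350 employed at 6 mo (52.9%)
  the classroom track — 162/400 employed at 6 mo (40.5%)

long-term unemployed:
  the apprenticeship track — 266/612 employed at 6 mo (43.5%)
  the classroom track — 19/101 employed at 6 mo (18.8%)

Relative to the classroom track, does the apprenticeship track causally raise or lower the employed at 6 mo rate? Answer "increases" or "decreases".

increases

The stratified and pooled comparisons disagree (the apprenticeship track wins within each prior employment history; the classroom track wins overall), so the answer turns on the causal role of prior employment history.
Here prior employment history is a common cause — it drives both which programme a case falls under and the outcome. The crude comparison mixes populations; the stratum-specific rates are the causally relevant ones.
Within each level — recent employment: 93.2% vs 76.7%; intermittent employment: 52.9% vs 40.5%; long-term unemployed: 43.5% vs 18.8% — the apprenticeship track is higher every time.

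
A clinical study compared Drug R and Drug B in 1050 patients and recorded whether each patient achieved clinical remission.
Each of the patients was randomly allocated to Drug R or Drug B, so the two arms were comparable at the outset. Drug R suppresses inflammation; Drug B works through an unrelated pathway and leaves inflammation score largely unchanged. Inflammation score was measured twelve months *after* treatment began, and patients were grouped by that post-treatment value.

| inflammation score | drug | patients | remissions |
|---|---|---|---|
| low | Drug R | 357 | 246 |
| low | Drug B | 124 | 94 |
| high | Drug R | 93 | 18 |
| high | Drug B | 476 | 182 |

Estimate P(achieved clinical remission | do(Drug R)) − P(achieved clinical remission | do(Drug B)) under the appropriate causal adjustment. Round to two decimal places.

+0.13

Because the drug influences inflammation score, inflammation score is a post-treatment mediator, not a confounder. Stratifying on it would bias the estimate; the causal effect is the crude pooled difference.
The causal difference is the pooled difference: 0.587 − 0.460 = +0.127.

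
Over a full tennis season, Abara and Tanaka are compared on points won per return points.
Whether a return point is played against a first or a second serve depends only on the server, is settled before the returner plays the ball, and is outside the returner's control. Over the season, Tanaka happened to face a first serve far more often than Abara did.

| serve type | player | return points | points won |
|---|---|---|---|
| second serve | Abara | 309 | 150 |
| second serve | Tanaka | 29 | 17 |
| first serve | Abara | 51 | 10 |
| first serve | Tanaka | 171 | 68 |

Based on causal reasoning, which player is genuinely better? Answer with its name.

Within every serve type level Tanaka has the higher rate, yet pooled Abara does — Simpson's reversal.
Here serve type is a common cause — it drives both which player a case falls under and the outcome. The crude comparison mixes populations; the stratum-specific rates are the causally relevant ones.
Within each level — second serve: 48.5% vs 58.6%; first serve: 19.6% vs 39.8% — Tanaka is higher every time.

Tanaka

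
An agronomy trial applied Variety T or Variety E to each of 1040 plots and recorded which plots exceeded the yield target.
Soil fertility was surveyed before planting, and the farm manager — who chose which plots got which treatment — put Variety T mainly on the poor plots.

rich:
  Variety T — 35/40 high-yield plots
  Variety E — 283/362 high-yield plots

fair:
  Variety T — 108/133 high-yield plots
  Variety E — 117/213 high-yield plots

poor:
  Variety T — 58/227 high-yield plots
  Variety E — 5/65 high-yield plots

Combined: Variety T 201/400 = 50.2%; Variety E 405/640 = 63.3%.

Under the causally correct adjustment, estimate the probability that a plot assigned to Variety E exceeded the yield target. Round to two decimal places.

0.51

The stratified and pooled comparisons disagree (Variety T wins within each soil fertility; Variety E wins overall), so the answer turns on the causal role of soil fertility.
Since soil fertility is a pre-existing factor (not a product of the variety) and it affects the outcome on its own, it is a confounder. The stratified rates, not the pooled rate, identify the causal effect.
Standardising Variety E to the population soil fertility mix: 0.387·283/362 + 0.333·117/213 + 0.281·5/65 = 0.507.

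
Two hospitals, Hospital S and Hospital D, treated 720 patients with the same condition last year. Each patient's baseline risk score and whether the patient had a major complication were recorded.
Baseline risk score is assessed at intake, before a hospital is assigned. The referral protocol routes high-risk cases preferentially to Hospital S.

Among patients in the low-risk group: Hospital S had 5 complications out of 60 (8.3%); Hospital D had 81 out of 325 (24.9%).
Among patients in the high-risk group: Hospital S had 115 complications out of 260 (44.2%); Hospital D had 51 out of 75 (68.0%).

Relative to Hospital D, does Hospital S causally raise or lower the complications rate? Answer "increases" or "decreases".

Baseline risk score satisfies the back-door criterion: it is not a descendant of the hospital, and it blocks the spurious path from hospital to outcome. Adjusting for it (i.e., using the within-baseline risk score rates) gives the causal effect.
Within each level — low-risk: 8.3% vs 24.9%; high-risk: 44.2% vs 68.0% — Hospital S is lower every time.

decreases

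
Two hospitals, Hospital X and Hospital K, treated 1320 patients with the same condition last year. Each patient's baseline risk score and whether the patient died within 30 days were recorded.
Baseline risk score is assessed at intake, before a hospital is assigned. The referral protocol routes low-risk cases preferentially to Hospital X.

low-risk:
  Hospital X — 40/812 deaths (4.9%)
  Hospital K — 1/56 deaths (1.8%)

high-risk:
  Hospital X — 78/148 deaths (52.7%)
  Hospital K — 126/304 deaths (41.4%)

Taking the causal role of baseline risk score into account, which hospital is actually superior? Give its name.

Nothing the hospital does changes baseline risk score; the imbalance is an allocation artefact. With baseline risk score also predicting the outcome, the pooled figure is confounded, and the within-stratum comparison is the causal one.
Within each level — low-risk: 4.9% vs 1.8%; high-risk: 52.7% vs 41.4% — Hospital K is lower every time.

Hospital K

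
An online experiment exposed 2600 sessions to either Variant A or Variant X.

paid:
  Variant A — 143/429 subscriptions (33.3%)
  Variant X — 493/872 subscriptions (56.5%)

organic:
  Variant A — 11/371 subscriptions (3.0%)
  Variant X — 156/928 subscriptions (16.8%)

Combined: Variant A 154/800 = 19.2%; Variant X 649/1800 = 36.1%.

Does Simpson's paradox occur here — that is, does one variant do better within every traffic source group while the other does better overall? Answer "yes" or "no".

Within each traffic source level (paid 33.3% vs 56.5%; organic 3.0% vs 16.8%), Variant X has the higher rate every time. Pooled: 19.2% vs 36.1% — Variant X has the higher rate overall. They agree.

no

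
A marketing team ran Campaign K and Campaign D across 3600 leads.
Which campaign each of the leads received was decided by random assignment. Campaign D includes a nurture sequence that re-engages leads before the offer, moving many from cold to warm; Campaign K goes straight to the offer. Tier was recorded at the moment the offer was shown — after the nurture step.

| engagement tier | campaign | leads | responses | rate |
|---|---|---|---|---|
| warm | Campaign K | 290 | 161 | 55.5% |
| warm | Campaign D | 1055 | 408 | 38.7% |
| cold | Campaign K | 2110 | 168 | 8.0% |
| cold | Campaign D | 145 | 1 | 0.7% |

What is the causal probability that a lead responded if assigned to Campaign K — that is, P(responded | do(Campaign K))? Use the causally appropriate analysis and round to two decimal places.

0.14

The engagement tier-specific comparison favours Campaign K throughout, but the pooled figures favour Campaign D. The question is whether to condition on engagement tier.
Stratifying would compare campaigns among leads the campaigns themselves sorted into engagement tier groups — a form of selection on an intermediate. The unconditioned pooled rates give the total causal effect.
So P(outcome | do(Campaign K)) is just the pooled rate for Campaign K: 329/2400 = 0.137.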